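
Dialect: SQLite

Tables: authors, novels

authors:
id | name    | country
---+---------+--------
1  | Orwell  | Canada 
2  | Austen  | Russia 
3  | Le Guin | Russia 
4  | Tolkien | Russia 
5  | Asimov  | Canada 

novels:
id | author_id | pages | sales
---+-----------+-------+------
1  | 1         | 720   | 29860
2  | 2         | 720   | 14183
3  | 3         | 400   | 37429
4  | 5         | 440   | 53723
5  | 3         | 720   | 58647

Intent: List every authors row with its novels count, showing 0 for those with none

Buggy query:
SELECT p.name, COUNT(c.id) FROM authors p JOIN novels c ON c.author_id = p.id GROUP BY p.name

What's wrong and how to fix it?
Bug: An inner join excludes parents with zero children

Fix: Switch to LEFT JOIN to retain unmatched parent rows

Corrected query:
SELECT p.name, COUNT(c.id) FROM authors p LEFT JOIN novels c ON c.author_id = p.id GROUP BY p.name

Result:
name    | COUNT(c.id)
--------+------------
Asimov  | 1          
Austen  | 1          
Le Guin | 2          
Orwell  | 1          
Tolkien | 0          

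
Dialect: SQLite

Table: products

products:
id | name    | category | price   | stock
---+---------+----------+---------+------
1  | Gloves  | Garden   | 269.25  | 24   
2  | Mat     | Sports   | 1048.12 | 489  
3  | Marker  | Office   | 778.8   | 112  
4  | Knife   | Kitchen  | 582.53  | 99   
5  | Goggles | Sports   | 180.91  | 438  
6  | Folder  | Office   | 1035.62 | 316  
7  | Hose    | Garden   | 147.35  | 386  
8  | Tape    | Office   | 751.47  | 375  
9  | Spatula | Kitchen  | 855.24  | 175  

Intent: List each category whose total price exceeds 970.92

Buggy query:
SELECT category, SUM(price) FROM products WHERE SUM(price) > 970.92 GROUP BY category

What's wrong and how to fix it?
Bug: Aggregate functions cannot appear in a WHERE clause

Fix: Move the aggregate condition to a HAVING clause

Corrected query:
SELECT category, SUM(price) FROM products GROUP BY category HAVING SUM(price) > 970.92

Result:
category | SUM(price)
---------+-----------
Kitchen  | 1437.77   
Office   | 2565.89   
Sports   | 1229.03   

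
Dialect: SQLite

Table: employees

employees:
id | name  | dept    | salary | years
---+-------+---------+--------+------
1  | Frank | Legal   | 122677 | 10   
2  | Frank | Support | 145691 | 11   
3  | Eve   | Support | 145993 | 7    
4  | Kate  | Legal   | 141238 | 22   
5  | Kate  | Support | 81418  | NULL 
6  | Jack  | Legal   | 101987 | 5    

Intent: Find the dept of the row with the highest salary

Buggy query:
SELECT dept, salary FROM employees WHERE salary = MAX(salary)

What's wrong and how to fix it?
Bug: MAX(salary) is an aggregate and cannot be used directly in WHERE

Fix: Use a subquery: WHERE salary = (SELECT MAX(salary) FROM employees)

Corrected query:
SELECT dept, salary FROM employees WHERE salary = (SELECT MAX(salary) FROM employees)

Result:
dept    | salary
--------+-------
Support | 145993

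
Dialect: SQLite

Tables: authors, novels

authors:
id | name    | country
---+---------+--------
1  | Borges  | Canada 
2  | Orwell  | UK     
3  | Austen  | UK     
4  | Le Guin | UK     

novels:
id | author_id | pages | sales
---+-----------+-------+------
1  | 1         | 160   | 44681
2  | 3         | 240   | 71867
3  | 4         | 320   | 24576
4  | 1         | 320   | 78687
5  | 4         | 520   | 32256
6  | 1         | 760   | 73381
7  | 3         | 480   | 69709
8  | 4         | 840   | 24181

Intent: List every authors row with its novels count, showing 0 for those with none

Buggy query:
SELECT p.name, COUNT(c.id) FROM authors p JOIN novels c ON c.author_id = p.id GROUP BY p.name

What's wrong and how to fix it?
Bug: An inner join excludes parents with zero children

Fix: Switch to LEFT JOIN to retain unmatched parent rows

Corrected query:
SELECT p.name, COUNT(c.id) FROM authors p LEFT JOIN novels c ON c.author_id = p.id GROUP BY p.name

Result:
name    | COUNT(c.id)
--------+------------
Austen  | 2          
Borges  | 3          
Le Guin | 3          
Orwell  | 0          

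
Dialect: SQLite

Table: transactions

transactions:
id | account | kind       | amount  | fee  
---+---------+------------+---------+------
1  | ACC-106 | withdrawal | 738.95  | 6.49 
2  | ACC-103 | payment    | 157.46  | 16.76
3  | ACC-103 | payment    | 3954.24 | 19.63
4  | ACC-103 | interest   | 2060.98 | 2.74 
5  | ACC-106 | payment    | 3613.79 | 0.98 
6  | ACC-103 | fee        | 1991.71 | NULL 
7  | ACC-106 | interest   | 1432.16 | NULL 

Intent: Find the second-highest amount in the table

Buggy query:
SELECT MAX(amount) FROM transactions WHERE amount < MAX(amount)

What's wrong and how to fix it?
Bug: MAX(amount) on the right of the comparison is an aggregate-in-WHERE error

Fix: Compute the overall MAX in a subquery, then take MAX of rows below it

Corrected query:
SELECT MAX(amount) FROM transactions WHERE amount < (SELECT MAX(amount) FROM transactions)

Result:
MAX(amount)
-----------
3613.79    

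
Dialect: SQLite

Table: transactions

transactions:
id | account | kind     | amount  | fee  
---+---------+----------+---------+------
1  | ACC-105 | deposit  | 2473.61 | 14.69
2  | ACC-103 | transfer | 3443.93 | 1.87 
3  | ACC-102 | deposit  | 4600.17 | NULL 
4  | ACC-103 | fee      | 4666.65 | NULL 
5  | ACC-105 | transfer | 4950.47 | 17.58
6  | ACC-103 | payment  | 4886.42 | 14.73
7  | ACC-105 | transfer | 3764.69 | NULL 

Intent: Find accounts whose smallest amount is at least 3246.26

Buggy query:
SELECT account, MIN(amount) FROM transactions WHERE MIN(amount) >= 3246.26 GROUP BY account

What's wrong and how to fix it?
Bug: Aggregates like MIN are computed per group after WHERE runs

Fix: Use HAVING for the per-group MIN condition

Corrected query:
SELECT account, MIN(amount) FROM transactions GROUP BY account HAVING MIN(amount) >= 3246.26

Result:
account | MIN(amount)
--------+------------
ACC-102 | 4600.17    
ACC-103 | 3443.93    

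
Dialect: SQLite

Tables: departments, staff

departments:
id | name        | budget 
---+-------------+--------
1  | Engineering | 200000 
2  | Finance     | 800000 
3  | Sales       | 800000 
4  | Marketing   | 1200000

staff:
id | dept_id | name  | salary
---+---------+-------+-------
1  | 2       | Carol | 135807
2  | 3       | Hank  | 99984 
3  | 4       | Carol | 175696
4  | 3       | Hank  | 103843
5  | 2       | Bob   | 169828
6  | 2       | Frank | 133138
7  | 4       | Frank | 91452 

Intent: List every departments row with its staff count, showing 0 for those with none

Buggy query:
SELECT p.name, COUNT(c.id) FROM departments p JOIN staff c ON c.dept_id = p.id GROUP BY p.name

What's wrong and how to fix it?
Bug: INNER JOIN drops departments rows that have no matching staff rows

Fix: Use LEFT JOIN so parents without children still appear (COUNT(c.id) gives 0)

Corrected query:
SELECT p.name, COUNT(c.id) FROM departments p LEFT JOIN staff c ON c.dept_id = p.id GROUP BY p.name

Result:
name        | COUNT(c.id)
------------+------------
Engineering | 0          
Finance     | 3          
Marketing   | 2          
Sales       | 2          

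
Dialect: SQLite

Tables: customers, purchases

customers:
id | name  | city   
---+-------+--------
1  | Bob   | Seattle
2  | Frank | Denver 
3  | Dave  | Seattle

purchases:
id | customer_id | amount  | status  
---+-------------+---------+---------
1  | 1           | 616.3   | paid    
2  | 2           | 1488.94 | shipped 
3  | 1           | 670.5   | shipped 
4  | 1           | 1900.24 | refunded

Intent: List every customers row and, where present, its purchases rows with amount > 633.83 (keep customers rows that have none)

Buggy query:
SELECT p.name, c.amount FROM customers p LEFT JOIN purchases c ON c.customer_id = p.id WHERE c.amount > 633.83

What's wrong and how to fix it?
Bug: Filtering c.amount in WHERE discards the NULL rows produced by LEFT JOIN, turning it into an inner join

Fix: Put 'c.amount > 633.83' in the JOIN's ON clause instead of WHERE

Corrected query:
SELECT p.name, c.amount FROM customers p LEFT JOIN purchases c ON c.customer_id = p.id AND c.amount > 633.83

Result:
name  | amount 
------+--------
Bob   | 670.5  
Bob   | 1900.24
Frank | 1488.94
Dave  | NULL   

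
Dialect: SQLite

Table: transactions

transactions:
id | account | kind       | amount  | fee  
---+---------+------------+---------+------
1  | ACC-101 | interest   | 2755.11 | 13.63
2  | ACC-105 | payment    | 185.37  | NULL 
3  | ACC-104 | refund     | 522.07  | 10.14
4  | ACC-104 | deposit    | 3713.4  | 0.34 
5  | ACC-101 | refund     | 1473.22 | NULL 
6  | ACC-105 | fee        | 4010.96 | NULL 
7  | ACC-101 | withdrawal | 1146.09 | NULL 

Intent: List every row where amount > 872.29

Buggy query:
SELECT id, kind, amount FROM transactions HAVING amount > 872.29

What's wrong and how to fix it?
Bug: HAVING filters the output of aggregation, but this query has no GROUP BY and no aggregate functions, so SQLite rejects it (HAVING clause on a non-aggregate query); the condition here is per row

Fix: Use WHERE for row-level filtering

Corrected query:
SELECT id, kind, amount FROM transactions WHERE amount > 872.29

Result:
id | kind       | amount 
---+------------+--------
1  | interest   | 2755.11
4  | deposit    | 3713.4 
5  | refund     | 1473.22
6  | fee        | 4010.96
7  | withdrawal | 1146.09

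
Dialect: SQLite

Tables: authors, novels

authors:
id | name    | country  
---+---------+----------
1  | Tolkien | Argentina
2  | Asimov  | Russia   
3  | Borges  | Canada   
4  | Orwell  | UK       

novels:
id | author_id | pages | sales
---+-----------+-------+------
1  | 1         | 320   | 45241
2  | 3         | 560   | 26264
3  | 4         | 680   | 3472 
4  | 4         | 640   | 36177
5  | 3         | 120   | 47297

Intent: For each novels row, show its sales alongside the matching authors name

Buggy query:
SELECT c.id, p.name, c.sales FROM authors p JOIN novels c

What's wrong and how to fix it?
Bug: Missing join condition: each novels row is matched to all authors rows instead of just its own

Fix: Specify the join condition linking the foreign key to the parent id

Corrected query:
SELECT c.id, p.name, c.sales FROM authors p JOIN novels c ON c.author_id = p.id

Result:
id | name    | sales
---+---------+------
1  | Tolkien | 45241
2  | Borges  | 26264
3  | Orwell  | 3472 
4  | Orwell  | 36177
5  | Borges  | 47297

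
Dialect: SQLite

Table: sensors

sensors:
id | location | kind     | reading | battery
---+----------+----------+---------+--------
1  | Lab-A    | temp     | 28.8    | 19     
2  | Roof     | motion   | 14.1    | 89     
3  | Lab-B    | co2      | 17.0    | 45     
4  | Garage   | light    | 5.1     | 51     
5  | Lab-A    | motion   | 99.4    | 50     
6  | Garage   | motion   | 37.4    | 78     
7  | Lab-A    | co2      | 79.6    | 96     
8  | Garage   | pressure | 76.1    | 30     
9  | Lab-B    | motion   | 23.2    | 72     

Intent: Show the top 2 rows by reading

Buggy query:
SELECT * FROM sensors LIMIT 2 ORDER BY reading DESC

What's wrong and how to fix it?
Bug: LIMIT must come after ORDER BY

Fix: Swap the clauses: ORDER BY first, then LIMIT

Corrected query:
SELECT * FROM sensors ORDER BY reading DESC LIMIT 2

Result:
id | location | kind   | reading | battery
---+----------+--------+---------+--------
5  | Lab-A    | motion | 99.4    | 50     
7  | Lab-A    | co2    | 79.6    | 96     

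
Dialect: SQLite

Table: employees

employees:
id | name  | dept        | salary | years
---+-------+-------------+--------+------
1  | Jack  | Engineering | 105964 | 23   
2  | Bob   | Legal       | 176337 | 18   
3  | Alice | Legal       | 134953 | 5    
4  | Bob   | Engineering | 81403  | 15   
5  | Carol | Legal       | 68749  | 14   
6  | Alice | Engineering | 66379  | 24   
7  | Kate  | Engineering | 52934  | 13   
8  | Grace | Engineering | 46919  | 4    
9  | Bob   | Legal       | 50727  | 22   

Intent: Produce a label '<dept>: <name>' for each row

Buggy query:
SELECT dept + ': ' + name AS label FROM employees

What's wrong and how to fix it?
Bug: '+' is numeric addition; on text columns SQLite converts them to 0 instead of concatenating

Fix: Replace + with || to concatenate text

Corrected query:
SELECT dept || ': ' || name AS label FROM employees

Result:
label             
------------------
Engineering: Jack 
Legal: Bob        
Legal: Alice      
Engineering: Bob  
Legal: Carol      
Engineering: Alice
Engineering: Kate 
Engineering: Grace
Legal: Bob        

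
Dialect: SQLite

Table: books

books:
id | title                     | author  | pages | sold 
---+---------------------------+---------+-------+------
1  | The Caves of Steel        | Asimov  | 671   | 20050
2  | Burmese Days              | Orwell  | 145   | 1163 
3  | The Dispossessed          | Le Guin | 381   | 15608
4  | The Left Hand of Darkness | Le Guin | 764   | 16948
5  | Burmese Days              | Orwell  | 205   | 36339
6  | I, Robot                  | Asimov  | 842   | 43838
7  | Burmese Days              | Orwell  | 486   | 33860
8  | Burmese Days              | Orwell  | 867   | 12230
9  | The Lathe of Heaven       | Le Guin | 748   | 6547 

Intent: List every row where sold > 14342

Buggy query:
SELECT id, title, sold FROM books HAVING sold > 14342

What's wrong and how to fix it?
Bug: This is a non-aggregate query (no GROUP BY, no aggregates), so in SQLite the HAVING clause is invalid here; a row-level condition belongs in WHERE

Fix: Replace HAVING with WHERE since the condition applies to individual rows

Corrected query:
SELECT id, title, sold FROM books WHERE sold > 14342

Result:
id | title                     | sold 
---+---------------------------+------
1  | The Caves of Steel        | 20050
3  | The Dispossessed          | 15608
4  | The Left Hand of Darkness | 16948
5  | Burmese Days              | 36339
6  | I, Robot                  | 43838
7  | Burmese Days              | 33860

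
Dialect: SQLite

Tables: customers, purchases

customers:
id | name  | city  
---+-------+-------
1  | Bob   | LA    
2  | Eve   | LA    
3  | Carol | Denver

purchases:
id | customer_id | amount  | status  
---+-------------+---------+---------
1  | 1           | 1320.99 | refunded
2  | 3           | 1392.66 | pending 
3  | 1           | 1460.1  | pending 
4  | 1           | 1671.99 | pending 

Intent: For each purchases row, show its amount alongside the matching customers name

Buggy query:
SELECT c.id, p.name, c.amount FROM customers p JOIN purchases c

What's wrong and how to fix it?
Bug: Missing join condition: each purchases row is matched to all customers rows instead of just its own

Fix: Specify the join condition linking the foreign key to the parent id

Corrected query:
SELECT c.id, p.name, c.amount FROM customers p JOIN purchases c ON c.customer_id = p.id

Result:
id | name  | amount 
---+-------+--------
1  | Bob   | 1320.99
2  | Carol | 1392.66
3  | Bob   | 1460.1 
4  | Bob   | 1671.99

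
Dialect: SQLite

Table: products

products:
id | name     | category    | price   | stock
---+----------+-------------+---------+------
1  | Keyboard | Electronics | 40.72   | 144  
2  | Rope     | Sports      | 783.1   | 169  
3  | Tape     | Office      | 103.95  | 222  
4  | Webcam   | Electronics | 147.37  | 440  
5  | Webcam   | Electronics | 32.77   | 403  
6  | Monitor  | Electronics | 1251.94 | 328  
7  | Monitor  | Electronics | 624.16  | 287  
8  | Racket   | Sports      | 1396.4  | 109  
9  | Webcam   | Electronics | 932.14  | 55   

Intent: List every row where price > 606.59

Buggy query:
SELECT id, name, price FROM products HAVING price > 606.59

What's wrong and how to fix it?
Bug: HAVING filters the output of aggregation, but this query has no GROUP BY and no aggregate functions, so SQLite rejects it (HAVING clause on a non-aggregate query); the condition here is per row

Fix: Use WHERE for row-level filtering

Corrected query:
SELECT id, name, price FROM products WHERE price > 606.59

Result:
id | name    | price  
---+---------+--------
2  | Rope    | 783.1  
6  | Monitor | 1251.94
7  | Monitor | 624.16 
8  | Racket  | 1396.4 
9  | Webcam  | 932.14 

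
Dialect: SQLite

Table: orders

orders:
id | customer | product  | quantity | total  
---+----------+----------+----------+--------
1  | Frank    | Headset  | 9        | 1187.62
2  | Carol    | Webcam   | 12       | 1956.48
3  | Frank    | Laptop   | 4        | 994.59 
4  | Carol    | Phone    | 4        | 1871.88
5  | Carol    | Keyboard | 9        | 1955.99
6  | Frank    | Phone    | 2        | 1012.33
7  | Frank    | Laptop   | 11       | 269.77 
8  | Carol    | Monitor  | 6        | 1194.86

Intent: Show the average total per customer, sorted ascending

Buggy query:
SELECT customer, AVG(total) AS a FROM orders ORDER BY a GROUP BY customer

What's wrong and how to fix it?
Bug: ORDER BY appears before GROUP BY; SQL clause order requires GROUP BY first

Fix: Reorder: SELECT … FROM … GROUP BY … ORDER BY …

Corrected query:
SELECT customer, AVG(total) AS a FROM orders GROUP BY customer ORDER BY a

Result:
customer | a        
---------+----------
Frank    | 866.0775 
Carol    | 1744.8025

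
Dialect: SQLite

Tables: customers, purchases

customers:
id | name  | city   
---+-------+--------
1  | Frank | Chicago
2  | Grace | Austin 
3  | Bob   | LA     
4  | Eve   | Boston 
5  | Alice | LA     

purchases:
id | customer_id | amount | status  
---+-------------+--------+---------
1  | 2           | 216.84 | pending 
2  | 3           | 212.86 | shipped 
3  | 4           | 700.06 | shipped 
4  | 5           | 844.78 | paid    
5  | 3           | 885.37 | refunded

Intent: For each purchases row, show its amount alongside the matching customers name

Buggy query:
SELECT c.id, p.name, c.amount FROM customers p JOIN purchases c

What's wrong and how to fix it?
Bug: Missing join condition: each purchases row is matched to all customers rows instead of just its own

Fix: Add ON c.customer_id = p.id to the JOIN

Corrected query:
SELECT c.id, p.name, c.amount FROM customers p JOIN purchases c ON c.customer_id = p.id

Result:
id | name  | amount
---+-------+-------
1  | Grace | 216.84
2  | Bob   | 212.86
3  | Eve   | 700.06
4  | Alice | 844.78
5  | Bob   | 885.37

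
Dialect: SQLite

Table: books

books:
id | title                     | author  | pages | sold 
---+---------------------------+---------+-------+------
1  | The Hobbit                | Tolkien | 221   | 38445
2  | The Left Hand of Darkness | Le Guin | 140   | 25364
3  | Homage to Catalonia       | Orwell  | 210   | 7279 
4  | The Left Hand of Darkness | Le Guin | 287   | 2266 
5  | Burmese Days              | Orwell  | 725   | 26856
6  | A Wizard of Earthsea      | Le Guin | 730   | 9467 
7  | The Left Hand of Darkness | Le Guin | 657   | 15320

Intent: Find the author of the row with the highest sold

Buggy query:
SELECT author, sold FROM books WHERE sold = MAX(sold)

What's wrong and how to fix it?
Bug: MAX(sold) is an aggregate and cannot be used directly in WHERE

Fix: Use a subquery: WHERE sold = (SELECT MAX(sold) FROM books)

Corrected query:
SELECT author, sold FROM books WHERE sold = (SELECT MAX(sold) FROM books)

Result:
author  | sold 
--------+------
Tolkien | 38445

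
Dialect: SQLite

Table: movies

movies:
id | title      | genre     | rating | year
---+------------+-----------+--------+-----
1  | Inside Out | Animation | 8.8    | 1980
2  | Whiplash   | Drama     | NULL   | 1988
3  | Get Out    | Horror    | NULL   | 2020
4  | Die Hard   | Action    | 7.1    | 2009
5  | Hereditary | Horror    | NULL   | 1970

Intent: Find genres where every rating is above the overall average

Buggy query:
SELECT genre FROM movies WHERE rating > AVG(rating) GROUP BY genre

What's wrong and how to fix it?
Bug: WHERE evaluates per row before aggregation, so AVG() is unavailable

Fix: Use a subquery for AVG and a HAVING MIN(...) filter so the condition holds for every row in the group

Corrected query:
SELECT genre FROM movies GROUP BY genre HAVING MIN(rating) > (SELECT AVG(rating) FROM movies)

Result:
genre    
---------
Animation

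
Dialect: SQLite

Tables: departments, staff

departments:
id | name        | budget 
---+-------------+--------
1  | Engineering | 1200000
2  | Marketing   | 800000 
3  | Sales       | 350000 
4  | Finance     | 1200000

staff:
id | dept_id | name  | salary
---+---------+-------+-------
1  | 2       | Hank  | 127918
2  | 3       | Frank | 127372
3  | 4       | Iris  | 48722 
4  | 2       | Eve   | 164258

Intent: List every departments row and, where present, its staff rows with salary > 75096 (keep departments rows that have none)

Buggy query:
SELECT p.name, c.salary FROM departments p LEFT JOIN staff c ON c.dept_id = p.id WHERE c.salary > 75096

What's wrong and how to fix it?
Bug: A WHERE condition on the right-hand table after LEFT JOIN drops unmatched parents

Fix: Move the right-table condition into the ON clause so unmatched parents are kept

Corrected query:
SELECT p.name, c.salary FROM departments p LEFT JOIN staff c ON c.dept_id = p.id AND c.salary > 75096

Result:
name        | salary
------------+-------
Engineering | NULL  
Marketing   | 127918
Marketing   | 164258
Sales       | 127372
Finance     | NULL  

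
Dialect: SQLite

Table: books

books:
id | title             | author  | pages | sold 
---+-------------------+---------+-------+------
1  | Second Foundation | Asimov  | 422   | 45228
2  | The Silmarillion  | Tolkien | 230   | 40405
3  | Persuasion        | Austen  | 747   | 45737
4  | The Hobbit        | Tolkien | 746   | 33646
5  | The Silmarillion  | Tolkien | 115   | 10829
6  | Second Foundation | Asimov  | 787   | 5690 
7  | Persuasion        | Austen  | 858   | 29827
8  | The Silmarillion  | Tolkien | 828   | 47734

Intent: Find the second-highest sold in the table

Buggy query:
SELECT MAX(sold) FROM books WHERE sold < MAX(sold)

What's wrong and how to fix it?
Bug: The inner MAX is an aggregate inside WHERE, which is not allowed

Fix: Compute the overall MAX in a subquery, then take MAX of rows below it

Corrected query:
SELECT MAX(sold) FROM books WHERE sold < (SELECT MAX(sold) FROM books)

Result:
MAX(sold)
---------
45737    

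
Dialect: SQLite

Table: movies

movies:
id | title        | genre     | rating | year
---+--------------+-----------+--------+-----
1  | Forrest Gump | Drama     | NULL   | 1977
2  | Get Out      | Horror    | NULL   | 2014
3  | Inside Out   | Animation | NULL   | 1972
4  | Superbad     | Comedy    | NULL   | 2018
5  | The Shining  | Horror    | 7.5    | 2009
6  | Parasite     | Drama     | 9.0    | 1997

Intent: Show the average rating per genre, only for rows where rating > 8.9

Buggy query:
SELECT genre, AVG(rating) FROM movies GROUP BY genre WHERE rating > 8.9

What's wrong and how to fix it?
Bug: Row-level WHERE must come before GROUP BY in the clause order

Fix: Move the WHERE clause before GROUP BY

Corrected query:
SELECT genre, AVG(rating) FROM movies WHERE rating > 8.9 GROUP BY genre

Result:
genre | AVG(rating)
------+------------
Drama | 9          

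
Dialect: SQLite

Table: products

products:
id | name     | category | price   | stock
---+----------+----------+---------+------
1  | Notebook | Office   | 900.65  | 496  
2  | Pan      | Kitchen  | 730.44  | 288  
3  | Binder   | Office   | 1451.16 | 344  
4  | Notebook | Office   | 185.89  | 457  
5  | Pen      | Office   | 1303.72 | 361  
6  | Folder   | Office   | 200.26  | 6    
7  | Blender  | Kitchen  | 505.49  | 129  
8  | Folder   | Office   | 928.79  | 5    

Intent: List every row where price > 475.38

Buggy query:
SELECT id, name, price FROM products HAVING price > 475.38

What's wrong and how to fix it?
Bug: This is a non-aggregate query (no GROUP BY, no aggregates), so in SQLite the HAVING clause is invalid here; a row-level condition belongs in WHERE

Fix: Replace HAVING with WHERE since the condition applies to individual rows

Corrected query:
SELECT id, name, price FROM products WHERE price > 475.38

Result:
id | name     | price  
---+----------+--------
1  | Notebook | 900.65 
2  | Pan      | 730.44 
3  | Binder   | 1451.16
5  | Pen      | 1303.72
7  | Blender  | 505.49 
8  | Folder   | 928.79 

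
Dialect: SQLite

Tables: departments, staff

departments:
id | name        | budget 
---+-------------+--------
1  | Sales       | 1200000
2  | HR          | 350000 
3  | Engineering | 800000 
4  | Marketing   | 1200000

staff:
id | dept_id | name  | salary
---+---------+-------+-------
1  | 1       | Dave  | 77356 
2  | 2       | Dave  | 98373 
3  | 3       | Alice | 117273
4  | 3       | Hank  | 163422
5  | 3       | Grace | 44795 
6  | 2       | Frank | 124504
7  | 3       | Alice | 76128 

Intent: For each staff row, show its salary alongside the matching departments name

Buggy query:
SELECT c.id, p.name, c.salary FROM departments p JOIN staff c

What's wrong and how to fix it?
Bug: Missing join condition: each staff row is matched to all departments rows instead of just its own

Fix: Add ON c.dept_id = p.id to the JOIN

Corrected query:
SELECT c.id, p.name, c.salary FROM departments p JOIN staff c ON c.dept_id = p.id

Result:
id | name        | salary
---+-------------+-------
1  | Sales       | 77356 
2  | HR          | 98373 
3  | Engineering | 117273
4  | Engineering | 163422
5  | Engineering | 44795 
6  | HR          | 124504
7  | Engineering | 76128 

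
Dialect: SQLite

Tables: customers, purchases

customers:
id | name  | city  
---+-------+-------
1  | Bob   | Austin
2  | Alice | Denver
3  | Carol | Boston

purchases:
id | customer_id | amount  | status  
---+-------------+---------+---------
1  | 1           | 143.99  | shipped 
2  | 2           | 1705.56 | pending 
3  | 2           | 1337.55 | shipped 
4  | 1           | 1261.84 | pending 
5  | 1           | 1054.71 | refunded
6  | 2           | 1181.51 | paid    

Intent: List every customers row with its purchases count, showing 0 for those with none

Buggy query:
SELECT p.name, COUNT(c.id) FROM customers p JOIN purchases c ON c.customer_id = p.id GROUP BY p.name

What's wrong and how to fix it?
Bug: An inner join excludes parents with zero children

Fix: Use LEFT JOIN so parents without children still appear (COUNT(c.id) gives 0)

Corrected query:
SELECT p.name, COUNT(c.id) FROM customers p LEFT JOIN purchases c ON c.customer_id = p.id GROUP BY p.name

Result:
name  | COUNT(c.id)
------+------------
Alice | 3          
Bob   | 3          
Carol | 0          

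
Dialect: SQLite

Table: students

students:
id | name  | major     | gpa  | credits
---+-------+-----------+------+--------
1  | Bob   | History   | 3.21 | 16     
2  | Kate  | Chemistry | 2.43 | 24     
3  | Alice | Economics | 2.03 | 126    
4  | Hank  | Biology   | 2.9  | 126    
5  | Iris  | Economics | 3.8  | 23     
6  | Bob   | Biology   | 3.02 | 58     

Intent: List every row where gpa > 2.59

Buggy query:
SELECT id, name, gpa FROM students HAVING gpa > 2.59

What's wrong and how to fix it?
Bug: This is a non-aggregate query (no GROUP BY, no aggregates), so in SQLite the HAVING clause is invalid here; a row-level condition belongs in WHERE

Fix: Replace HAVING with WHERE since the condition applies to individual rows

Corrected query:
SELECT id, name, gpa FROM students WHERE gpa > 2.59

Result:
id | name | gpa 
---+------+-----
1  | Bob  | 3.21
4  | Hank | 2.9 
5  | Iris | 3.8 
6  | Bob  | 3.02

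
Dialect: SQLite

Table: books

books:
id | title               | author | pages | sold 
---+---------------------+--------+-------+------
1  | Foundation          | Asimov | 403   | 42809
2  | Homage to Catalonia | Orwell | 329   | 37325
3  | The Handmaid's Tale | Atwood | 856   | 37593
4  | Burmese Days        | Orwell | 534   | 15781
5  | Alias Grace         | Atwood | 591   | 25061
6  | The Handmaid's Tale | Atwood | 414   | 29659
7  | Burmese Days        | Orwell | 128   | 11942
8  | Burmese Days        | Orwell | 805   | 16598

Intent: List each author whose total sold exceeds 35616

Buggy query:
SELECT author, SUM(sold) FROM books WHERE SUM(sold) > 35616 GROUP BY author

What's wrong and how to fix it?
Bug: Aggregate functions cannot appear in a WHERE clause

Fix: Move the aggregate condition to a HAVING clause

Corrected query:
SELECT author, SUM(sold) FROM books GROUP BY author HAVING SUM(sold) > 35616

Result:
author | SUM(sold)
-------+----------
Asimov | 42809    
Atwood | 92313    
Orwell | 81646    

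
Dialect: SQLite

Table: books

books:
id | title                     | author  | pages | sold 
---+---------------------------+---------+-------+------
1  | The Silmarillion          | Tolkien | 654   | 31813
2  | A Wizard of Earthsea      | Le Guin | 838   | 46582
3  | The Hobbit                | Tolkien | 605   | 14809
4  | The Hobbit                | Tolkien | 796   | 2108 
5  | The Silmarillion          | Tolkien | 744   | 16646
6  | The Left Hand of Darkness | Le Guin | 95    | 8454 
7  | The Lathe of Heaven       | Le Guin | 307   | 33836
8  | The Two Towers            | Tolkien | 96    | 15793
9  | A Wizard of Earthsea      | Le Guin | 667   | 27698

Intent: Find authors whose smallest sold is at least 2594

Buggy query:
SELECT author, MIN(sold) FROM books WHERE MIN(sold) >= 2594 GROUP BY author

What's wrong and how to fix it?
Bug: MIN() in WHERE is a misuse of aggregate

Fix: Replace WHERE with HAVING after the GROUP BY

Corrected query:
SELECT author, MIN(sold) FROM books GROUP BY author HAVING MIN(sold) >= 2594

Result:
author  | MIN(sold)
--------+----------
Le Guin | 8454     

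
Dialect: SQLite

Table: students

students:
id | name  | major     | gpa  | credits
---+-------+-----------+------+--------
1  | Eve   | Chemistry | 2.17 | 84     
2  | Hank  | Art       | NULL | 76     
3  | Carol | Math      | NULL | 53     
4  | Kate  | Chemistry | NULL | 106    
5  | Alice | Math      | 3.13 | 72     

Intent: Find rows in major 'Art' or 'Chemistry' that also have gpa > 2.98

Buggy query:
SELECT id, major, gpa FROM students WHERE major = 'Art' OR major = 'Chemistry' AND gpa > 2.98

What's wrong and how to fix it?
Bug: Without parentheses, AND is evaluated before OR, so the gpa filter only applies to the 'Chemistry' branch

Fix: Add parentheses around the OR so the AND applies to both alternatives

Corrected query:
SELECT id, major, gpa FROM students WHERE (major = 'Art' OR major = 'Chemistry') AND gpa > 2.98

Result:
(no rows)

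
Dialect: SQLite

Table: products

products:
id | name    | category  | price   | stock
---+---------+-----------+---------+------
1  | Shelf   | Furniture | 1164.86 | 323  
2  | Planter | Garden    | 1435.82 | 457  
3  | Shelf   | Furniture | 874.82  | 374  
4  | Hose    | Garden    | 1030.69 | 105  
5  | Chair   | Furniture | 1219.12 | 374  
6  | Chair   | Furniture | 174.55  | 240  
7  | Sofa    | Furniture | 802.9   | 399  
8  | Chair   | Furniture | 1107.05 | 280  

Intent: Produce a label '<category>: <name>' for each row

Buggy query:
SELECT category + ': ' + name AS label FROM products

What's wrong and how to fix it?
Bug: SQLite uses || for string concatenation; + coerces text to numbers (yielding 0)

Fix: Replace + with || to concatenate text

Corrected query:
SELECT category || ': ' || name AS label FROM products

Result:
label           
----------------
Furniture: Shelf
Garden: Planter 
Furniture: Shelf
Garden: Hose    
Furniture: Chair
Furniture: Chair
Furniture: Sofa 
Furniture: Chair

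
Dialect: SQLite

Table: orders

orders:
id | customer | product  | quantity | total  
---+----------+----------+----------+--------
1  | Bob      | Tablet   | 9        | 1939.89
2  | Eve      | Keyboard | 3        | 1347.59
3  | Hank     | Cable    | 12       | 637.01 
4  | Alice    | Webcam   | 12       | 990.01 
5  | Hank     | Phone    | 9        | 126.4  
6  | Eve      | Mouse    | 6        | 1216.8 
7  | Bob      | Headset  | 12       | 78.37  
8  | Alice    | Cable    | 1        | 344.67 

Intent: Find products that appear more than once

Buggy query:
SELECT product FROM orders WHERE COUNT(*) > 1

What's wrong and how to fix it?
Bug: WHERE can't reference COUNT(*); aggregates are computed after WHERE

Fix: GROUP BY product, then filter groups with HAVING COUNT(*) > 1

Corrected query:
SELECT product FROM orders GROUP BY product HAVING COUNT(*) > 1

Result:
product
-------
Cable  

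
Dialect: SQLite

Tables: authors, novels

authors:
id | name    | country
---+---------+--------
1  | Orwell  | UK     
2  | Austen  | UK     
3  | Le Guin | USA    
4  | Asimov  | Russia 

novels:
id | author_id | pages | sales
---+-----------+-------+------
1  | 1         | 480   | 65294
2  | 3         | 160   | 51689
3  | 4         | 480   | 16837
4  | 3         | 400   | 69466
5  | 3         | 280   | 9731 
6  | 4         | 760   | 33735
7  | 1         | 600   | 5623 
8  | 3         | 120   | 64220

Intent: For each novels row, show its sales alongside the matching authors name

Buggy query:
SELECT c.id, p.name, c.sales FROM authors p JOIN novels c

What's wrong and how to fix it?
Bug: Missing join condition: each novels row is matched to all authors rows instead of just its own

Fix: Specify the join condition linking the foreign key to the parent id

Corrected query:
SELECT c.id, p.name, c.sales FROM authors p JOIN novels c ON c.author_id = p.id

Result:
id | name    | sales
---+---------+------
1  | Orwell  | 65294
2  | Le Guin | 51689
3  | Asimov  | 16837
4  | Le Guin | 69466
5  | Le Guin | 9731 
6  | Asimov  | 33735
7  | Orwell  | 5623 
8  | Le Guin | 64220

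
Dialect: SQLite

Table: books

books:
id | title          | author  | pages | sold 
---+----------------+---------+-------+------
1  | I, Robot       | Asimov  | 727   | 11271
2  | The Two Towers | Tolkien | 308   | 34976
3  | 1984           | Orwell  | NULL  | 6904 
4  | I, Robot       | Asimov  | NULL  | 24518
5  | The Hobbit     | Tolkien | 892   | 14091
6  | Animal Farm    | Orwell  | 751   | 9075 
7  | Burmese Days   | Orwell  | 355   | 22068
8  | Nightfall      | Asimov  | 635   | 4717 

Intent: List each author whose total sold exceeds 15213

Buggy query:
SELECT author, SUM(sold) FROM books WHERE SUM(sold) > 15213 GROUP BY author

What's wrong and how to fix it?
Bug: Aggregate functions cannot appear in a WHERE clause

Fix: Use HAVING (which filters groups after aggregation) instead of WHERE

Corrected query:
SELECT author, SUM(sold) FROM books GROUP BY author HAVING SUM(sold) > 15213

Result:
author  | SUM(sold)
--------+----------
Asimov  | 40506    
Orwell  | 38047    
Tolkien | 49067    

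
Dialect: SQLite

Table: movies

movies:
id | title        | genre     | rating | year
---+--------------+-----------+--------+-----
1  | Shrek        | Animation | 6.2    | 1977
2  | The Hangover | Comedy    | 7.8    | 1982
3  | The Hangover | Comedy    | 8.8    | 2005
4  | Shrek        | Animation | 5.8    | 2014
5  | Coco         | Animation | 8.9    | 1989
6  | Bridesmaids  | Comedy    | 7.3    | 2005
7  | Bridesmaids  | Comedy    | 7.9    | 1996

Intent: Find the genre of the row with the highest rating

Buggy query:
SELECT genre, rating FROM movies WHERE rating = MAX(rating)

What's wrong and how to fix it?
Bug: WHERE is evaluated per row; an aggregate over the whole table isn't defined there

Fix: Wrap MAX in a scalar subquery so WHERE compares against a single value

Corrected query:
SELECT genre, rating FROM movies WHERE rating = (SELECT MAX(rating) FROM movies)

Result:
genre     | rating
----------+-------
Animation | 8.9   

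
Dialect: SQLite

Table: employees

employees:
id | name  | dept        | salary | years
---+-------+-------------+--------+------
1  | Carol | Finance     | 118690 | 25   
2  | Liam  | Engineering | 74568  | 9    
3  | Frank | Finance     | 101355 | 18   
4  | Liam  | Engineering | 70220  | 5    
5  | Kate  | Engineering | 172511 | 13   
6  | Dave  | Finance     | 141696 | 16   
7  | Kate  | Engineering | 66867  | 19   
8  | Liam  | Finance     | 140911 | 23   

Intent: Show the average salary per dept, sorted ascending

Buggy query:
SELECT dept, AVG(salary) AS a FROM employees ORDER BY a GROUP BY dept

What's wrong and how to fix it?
Bug: ORDER BY appears before GROUP BY; SQL clause order requires GROUP BY first

Fix: Move ORDER BY to the end, after GROUP BY

Corrected query:
SELECT dept, AVG(salary) AS a FROM employees GROUP BY dept ORDER BY a

Result:
dept        | a      
------------+--------
Engineering | 96041.5
Finance     | 125663 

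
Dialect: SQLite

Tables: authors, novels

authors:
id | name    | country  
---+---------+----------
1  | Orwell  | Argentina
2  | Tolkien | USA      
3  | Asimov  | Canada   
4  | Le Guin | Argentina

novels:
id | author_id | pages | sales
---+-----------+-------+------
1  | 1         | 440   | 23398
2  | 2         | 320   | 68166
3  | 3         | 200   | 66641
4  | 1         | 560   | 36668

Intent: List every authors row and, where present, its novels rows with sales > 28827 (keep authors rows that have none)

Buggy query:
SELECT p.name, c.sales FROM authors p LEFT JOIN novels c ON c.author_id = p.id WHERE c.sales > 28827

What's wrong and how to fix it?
Bug: Filtering c.sales in WHERE discards the NULL rows produced by LEFT JOIN, turning it into an inner join

Fix: Move the right-table condition into the ON clause so unmatched parents are kept

Corrected query:
SELECT p.name, c.sales FROM authors p LEFT JOIN novels c ON c.author_id = p.id AND c.sales > 28827

Result:
name    | sales
--------+------
Orwell  | 36668
Tolkien | 68166
Asimov  | 66641
Le Guin | NULL 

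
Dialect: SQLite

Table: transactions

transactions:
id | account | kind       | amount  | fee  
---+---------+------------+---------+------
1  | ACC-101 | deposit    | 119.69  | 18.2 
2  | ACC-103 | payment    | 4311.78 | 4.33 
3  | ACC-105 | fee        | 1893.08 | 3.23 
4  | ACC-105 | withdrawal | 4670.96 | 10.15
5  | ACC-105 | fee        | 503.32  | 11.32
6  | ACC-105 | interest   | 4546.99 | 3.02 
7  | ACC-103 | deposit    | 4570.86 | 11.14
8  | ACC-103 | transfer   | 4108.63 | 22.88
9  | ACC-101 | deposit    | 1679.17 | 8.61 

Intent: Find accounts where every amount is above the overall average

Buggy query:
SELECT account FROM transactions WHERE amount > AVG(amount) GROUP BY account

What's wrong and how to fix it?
Bug: AVG() is an aggregate; it can't sit directly in WHERE

Fix: Use a subquery for AVG and a HAVING MIN(...) filter so the condition holds for every row in the group

Corrected query:
SELECT account FROM transactions GROUP BY account HAVING MIN(amount) > (SELECT AVG(amount) FROM transactions)

Result:
account
-------
ACC-103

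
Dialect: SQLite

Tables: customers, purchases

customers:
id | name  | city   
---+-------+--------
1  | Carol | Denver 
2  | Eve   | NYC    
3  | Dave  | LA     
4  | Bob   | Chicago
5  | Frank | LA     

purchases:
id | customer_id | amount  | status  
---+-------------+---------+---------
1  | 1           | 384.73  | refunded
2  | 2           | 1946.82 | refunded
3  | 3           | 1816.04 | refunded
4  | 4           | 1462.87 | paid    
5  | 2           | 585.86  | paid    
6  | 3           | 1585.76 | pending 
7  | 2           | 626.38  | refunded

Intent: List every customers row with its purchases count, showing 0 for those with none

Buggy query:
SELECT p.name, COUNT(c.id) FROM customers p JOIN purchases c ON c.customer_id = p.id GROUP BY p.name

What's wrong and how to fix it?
Bug: An inner join excludes parents with zero children

Fix: Use LEFT JOIN so parents without children still appear (COUNT(c.id) gives 0)

Corrected query:
SELECT p.name, COUNT(c.id) FROM customers p LEFT JOIN purchases c ON c.customer_id = p.id GROUP BY p.name

Result:
name  | COUNT(c.id)
------+------------
Bob   | 1          
Carol | 1          
Dave  | 2          
Eve   | 3          
Frank | 0          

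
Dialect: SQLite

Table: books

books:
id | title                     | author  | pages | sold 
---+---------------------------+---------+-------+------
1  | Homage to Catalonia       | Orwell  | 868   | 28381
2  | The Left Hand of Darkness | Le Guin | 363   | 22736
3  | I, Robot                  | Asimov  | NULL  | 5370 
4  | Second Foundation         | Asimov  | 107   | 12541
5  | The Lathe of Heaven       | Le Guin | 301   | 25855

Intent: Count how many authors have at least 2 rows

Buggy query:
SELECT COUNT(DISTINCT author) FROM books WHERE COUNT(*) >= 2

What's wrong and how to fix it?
Bug: WHERE filters individual rows, not groups, so a group-level COUNT is invalid there

Fix: Use a subquery that GROUPs and filters with HAVING, then count its rows

Corrected query:
SELECT COUNT(*) FROM (SELECT author FROM books GROUP BY author HAVING COUNT(*) >= 2)

Result:
COUNT(*)
--------
2       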